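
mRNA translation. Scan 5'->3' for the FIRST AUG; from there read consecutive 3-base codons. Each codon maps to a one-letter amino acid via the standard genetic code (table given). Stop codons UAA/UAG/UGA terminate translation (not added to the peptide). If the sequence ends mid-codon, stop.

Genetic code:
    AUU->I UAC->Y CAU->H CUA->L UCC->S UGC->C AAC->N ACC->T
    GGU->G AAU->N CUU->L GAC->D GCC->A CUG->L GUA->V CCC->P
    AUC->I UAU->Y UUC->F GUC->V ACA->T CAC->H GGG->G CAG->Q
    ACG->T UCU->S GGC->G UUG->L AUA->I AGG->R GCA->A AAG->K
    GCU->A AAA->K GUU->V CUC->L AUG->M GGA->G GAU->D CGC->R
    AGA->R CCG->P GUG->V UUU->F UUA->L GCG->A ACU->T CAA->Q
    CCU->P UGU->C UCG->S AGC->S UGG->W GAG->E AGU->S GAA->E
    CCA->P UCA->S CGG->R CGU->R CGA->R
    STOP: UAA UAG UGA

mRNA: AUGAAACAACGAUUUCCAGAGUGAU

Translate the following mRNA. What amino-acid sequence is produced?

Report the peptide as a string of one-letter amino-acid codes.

Answer: MKQRFPE

Derivation:
start AUG at pos 0
pos 0: AUG -> M; peptide=M
pos 3: AAA -> K; peptide=MK
pos 6: CAA -> Q; peptide=MKQ
pos 9: CGA -> R; peptide=MKQR
pos 12: UUU -> F; peptide=MKQRF
pos 15: CCA -> P; peptide=MKQRFP
pos 18: GAG -> E; peptide=MKQRFPE
pos 21: UGA -> STOP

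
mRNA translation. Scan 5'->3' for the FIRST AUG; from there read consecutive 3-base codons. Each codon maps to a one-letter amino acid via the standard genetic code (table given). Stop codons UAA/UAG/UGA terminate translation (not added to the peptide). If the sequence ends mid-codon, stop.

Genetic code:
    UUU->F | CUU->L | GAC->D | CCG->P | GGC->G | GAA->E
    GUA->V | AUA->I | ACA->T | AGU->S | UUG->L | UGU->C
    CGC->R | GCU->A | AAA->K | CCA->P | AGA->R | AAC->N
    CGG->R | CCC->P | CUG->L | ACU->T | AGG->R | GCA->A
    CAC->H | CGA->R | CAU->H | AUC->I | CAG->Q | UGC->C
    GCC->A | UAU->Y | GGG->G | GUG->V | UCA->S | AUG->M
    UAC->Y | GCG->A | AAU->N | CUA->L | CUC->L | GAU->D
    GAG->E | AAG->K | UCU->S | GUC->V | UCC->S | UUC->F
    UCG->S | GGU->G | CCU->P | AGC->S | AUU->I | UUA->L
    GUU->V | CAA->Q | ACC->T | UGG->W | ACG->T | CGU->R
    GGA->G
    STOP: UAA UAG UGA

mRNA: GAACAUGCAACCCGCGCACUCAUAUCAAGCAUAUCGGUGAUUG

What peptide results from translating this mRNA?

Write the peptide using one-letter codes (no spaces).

Answer: MQPAHSYQAYR

Derivation:
start AUG at pos 4
pos 4: AUG -> M; peptide=M
pos 7: CAA -> Q; peptide=MQ
pos 10: CCC -> P; peptide=MQP
pos 13: GCG -> A; peptide=MQPA
pos 16: CAC -> H; peptide=MQPAH
pos 19: UCA -> S; peptide=MQPAHS
pos 22: UAU -> Y; peptide=MQPAHSY
pos 25: CAA -> Q; peptide=MQPAHSYQ
pos 28: GCA -> A; peptide=MQPAHSYQA
pos 31: UAU -> Y; peptide=MQPAHSYQAY
pos 34: CGG -> R; peptide=MQPAHSYQAYR
pos 37: UGA -> STOP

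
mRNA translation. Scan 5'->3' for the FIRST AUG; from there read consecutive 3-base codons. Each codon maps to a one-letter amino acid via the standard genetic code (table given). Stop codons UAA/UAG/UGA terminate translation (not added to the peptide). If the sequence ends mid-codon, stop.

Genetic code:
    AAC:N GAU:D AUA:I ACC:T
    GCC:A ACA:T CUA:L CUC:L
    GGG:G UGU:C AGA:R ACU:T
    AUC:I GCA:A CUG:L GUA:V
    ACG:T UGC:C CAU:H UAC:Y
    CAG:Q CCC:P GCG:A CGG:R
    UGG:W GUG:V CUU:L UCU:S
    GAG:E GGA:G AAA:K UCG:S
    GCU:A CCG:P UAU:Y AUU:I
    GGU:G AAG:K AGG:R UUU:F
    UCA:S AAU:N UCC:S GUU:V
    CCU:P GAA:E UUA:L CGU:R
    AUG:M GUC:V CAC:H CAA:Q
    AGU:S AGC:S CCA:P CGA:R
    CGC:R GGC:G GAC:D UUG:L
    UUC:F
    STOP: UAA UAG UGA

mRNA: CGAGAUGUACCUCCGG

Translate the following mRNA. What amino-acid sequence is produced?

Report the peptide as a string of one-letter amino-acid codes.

Answer: MYLR

Derivation:
start AUG at pos 4
pos 4: AUG -> M; peptide=M
pos 7: UAC -> Y; peptide=MY
pos 10: CUC -> L; peptide=MYL
pos 13: CGG -> R; peptide=MYLR
pos 16: only 0 nt remain (<3), stop (end of mRNA)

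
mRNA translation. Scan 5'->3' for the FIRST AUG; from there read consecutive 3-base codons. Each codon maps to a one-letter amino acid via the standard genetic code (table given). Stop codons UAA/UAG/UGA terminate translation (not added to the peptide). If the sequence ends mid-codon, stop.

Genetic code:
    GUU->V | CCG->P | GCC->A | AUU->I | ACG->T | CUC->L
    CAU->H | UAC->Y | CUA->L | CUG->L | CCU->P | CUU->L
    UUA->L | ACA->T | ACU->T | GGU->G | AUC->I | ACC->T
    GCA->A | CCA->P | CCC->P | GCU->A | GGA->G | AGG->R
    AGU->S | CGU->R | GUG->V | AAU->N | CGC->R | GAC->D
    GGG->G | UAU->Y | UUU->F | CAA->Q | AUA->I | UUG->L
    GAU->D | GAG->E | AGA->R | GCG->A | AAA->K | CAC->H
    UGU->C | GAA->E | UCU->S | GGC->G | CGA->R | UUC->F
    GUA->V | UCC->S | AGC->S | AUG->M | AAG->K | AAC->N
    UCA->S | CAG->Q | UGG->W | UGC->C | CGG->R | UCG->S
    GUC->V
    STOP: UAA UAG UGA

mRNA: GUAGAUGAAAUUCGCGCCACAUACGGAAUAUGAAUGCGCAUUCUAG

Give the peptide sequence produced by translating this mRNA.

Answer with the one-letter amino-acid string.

Answer: MKFAPHTEYECAF

Derivation:
start AUG at pos 4
pos 4: AUG -> M; peptide=M
pos 7: AAA -> K; peptide=MK
pos 10: UUC -> F; peptide=MKF
pos 13: GCG -> A; peptide=MKFA
pos 16: CCA -> P; peptide=MKFAP
pos 19: CAU -> H; peptide=MKFAPH
pos 22: ACG -> T; peptide=MKFAPHT
pos 25: GAA -> E; peptide=MKFAPHTE
pos 28: UAU -> Y; peptide=MKFAPHTEY
pos 31: GAA -> E; peptide=MKFAPHTEYE
pos 34: UGC -> C; peptide=MKFAPHTEYEC
pos 37: GCA -> A; peptide=MKFAPHTEYECA
pos 40: UUC -> F; peptide=MKFAPHTEYECAF
pos 43: UAG -> STOP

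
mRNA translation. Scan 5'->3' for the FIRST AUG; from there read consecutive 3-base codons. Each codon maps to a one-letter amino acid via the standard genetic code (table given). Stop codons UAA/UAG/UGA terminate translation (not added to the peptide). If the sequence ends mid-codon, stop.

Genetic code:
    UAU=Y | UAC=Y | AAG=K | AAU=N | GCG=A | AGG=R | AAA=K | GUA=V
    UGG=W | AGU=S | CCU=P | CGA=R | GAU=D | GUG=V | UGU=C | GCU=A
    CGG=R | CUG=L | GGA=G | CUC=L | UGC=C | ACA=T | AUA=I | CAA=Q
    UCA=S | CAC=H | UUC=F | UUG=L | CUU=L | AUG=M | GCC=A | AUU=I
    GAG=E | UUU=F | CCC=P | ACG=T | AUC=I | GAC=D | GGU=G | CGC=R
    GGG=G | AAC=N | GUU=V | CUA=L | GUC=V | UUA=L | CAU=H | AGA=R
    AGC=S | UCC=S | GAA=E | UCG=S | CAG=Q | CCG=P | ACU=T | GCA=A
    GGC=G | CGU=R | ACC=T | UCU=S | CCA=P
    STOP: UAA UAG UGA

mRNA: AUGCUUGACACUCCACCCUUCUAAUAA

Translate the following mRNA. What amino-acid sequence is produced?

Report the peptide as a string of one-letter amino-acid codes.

start AUG at pos 0
pos 0: AUG -> M; peptide=M
pos 3: CUU -> L; peptide=ML
pos 6: GAC -> D; peptide=MLD
pos 9: ACU -> T; peptide=MLDT
pos 12: CCA -> P; peptide=MLDTP
pos 15: CCC -> P; peptide=MLDTPP
pos 18: UUC -> F; peptide=MLDTPPF
pos 21: UAA -> STOP

Answer: MLDTPPF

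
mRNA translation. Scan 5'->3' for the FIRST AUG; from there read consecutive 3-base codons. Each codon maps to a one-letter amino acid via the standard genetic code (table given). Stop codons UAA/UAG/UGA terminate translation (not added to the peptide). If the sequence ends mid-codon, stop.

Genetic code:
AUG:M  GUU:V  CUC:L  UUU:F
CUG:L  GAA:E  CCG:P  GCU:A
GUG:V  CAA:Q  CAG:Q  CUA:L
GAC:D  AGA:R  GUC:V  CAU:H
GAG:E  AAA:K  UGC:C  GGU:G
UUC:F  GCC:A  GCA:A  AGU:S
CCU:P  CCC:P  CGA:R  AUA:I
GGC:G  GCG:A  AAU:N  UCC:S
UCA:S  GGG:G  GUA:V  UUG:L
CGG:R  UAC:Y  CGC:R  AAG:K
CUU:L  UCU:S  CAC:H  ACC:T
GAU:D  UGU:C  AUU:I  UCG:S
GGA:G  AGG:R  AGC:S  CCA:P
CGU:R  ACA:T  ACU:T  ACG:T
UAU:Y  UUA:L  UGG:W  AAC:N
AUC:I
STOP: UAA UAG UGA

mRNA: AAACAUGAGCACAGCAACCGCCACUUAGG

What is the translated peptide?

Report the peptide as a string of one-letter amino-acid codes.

Answer: MSTATAT

Derivation:
start AUG at pos 4
pos 4: AUG -> M; peptide=M
pos 7: AGC -> S; peptide=MS
pos 10: ACA -> T; peptide=MST
pos 13: GCA -> A; peptide=MSTA
pos 16: ACC -> T; peptide=MSTAT
pos 19: GCC -> A; peptide=MSTATA
pos 22: ACU -> T; peptide=MSTATAT
pos 25: UAG -> STOP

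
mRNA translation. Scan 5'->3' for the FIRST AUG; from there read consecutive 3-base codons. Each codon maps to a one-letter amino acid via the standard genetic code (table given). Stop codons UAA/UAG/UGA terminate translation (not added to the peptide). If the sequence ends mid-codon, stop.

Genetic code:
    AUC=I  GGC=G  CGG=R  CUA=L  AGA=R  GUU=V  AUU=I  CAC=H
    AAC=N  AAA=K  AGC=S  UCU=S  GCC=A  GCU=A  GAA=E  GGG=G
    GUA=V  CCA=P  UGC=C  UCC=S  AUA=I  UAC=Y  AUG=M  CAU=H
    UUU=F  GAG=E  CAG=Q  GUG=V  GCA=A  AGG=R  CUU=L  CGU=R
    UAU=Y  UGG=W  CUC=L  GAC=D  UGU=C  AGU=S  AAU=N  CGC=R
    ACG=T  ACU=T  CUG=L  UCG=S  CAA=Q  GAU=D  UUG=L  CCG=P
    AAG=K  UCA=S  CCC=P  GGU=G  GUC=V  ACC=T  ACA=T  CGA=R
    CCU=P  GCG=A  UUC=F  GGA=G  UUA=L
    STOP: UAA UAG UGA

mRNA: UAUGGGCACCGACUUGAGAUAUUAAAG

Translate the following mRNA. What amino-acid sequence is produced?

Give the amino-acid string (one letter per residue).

start AUG at pos 1
pos 1: AUG -> M; peptide=M
pos 4: GGC -> G; peptide=MG
pos 7: ACC -> T; peptide=MGT
pos 10: GAC -> D; peptide=MGTD
pos 13: UUG -> L; peptide=MGTDL
pos 16: AGA -> R; peptide=MGTDLR
pos 19: UAU -> Y; peptide=MGTDLRY
pos 22: UAA -> STOP

Answer: MGTDLRY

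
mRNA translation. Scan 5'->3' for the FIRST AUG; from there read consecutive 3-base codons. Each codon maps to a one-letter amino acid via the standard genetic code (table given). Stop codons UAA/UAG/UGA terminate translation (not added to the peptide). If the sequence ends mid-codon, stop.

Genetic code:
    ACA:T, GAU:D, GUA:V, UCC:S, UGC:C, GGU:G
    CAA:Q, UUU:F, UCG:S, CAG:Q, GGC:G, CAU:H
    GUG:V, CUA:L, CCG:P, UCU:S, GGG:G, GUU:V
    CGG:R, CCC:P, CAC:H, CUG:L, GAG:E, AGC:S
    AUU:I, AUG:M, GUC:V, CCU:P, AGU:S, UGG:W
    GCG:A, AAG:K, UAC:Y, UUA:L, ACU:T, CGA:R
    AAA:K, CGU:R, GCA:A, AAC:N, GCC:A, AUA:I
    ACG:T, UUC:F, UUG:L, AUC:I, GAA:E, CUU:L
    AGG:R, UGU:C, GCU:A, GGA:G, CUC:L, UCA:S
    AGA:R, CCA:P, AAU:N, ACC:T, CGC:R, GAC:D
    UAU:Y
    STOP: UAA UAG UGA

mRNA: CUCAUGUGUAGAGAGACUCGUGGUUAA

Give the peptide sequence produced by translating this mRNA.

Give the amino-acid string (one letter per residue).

Answer: MCRETRG

Derivation:
start AUG at pos 3
pos 3: AUG -> M; peptide=M
pos 6: UGU -> C; peptide=MC
pos 9: AGA -> R; peptide=MCR
pos 12: GAG -> E; peptide=MCRE
pos 15: ACU -> T; peptide=MCRET
pos 18: CGU -> R; peptide=MCRETR
pos 21: GGU -> G; peptide=MCRETRG
pos 24: UAA -> STOP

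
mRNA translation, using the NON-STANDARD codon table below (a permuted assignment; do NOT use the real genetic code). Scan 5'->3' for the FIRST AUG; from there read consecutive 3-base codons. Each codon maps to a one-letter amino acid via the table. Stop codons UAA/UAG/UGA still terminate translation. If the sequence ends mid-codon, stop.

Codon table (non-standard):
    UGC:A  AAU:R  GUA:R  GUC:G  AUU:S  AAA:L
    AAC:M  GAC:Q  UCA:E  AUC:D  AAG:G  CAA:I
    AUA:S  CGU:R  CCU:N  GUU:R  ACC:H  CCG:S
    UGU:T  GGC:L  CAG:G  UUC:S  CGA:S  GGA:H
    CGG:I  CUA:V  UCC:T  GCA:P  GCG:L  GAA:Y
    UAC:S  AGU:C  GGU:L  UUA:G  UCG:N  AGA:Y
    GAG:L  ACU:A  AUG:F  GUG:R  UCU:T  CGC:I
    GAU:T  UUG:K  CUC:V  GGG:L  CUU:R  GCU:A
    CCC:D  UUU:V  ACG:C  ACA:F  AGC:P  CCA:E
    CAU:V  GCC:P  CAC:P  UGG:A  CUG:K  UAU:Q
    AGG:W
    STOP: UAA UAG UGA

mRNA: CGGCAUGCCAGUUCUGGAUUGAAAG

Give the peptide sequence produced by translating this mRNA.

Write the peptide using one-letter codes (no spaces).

Answer: FERKT

Derivation:
start AUG at pos 4
pos 4: AUG -> F; peptide=F
pos 7: CCA -> E; peptide=FE
pos 10: GUU -> R; peptide=FER
pos 13: CUG -> K; peptide=FERK
pos 16: GAU -> T; peptide=FERKT
pos 19: UGA -> STOP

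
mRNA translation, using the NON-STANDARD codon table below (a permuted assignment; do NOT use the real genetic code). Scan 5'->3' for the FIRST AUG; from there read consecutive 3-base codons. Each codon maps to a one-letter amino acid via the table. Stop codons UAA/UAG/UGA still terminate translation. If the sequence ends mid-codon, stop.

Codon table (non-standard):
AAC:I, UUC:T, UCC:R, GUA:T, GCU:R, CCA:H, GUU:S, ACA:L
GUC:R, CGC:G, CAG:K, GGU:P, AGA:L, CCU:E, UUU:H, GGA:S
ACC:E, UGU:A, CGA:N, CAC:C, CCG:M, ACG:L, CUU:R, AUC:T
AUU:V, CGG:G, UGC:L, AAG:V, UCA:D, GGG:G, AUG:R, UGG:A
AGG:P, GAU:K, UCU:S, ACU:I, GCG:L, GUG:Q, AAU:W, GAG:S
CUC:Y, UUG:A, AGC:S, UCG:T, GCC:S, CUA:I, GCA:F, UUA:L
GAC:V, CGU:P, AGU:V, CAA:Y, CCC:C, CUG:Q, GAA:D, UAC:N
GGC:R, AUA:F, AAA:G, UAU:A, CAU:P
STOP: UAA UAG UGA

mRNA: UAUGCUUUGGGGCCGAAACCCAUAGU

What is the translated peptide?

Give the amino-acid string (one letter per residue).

Answer: RRARNIH

Derivation:
start AUG at pos 1
pos 1: AUG -> R; peptide=R
pos 4: CUU -> R; peptide=RR
pos 7: UGG -> A; peptide=RRA
pos 10: GGC -> R; peptide=RRAR
pos 13: CGA -> N; peptide=RRARN
pos 16: AAC -> I; peptide=RRARNI
pos 19: CCA -> H; peptide=RRARNIH
pos 22: UAG -> STOP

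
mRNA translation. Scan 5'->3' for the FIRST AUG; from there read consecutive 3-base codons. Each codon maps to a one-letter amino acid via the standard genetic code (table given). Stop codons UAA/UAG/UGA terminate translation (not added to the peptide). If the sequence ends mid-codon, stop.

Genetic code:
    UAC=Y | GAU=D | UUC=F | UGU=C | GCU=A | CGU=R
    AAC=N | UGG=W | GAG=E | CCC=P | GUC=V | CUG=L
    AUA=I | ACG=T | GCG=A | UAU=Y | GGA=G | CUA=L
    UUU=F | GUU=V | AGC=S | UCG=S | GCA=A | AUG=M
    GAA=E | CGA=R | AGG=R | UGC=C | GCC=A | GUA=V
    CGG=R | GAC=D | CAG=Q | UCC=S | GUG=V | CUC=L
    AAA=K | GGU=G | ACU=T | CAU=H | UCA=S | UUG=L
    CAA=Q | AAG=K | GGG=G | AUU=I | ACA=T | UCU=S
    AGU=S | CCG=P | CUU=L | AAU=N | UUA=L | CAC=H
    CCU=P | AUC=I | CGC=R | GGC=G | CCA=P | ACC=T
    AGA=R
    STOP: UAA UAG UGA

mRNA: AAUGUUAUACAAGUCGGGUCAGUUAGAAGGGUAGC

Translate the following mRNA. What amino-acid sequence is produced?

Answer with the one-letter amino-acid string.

Answer: MLYKSGQLEG

Derivation:
start AUG at pos 1
pos 1: AUG -> M; peptide=M
pos 4: UUA -> L; peptide=ML
pos 7: UAC -> Y; peptide=MLY
pos 10: AAG -> K; peptide=MLYK
pos 13: UCG -> S; peptide=MLYKS
pos 16: GGU -> G; peptide=MLYKSG
pos 19: CAG -> Q; peptide=MLYKSGQ
pos 22: UUA -> L; peptide=MLYKSGQL
pos 25: GAA -> E; peptide=MLYKSGQLE
pos 28: GGG -> G; peptide=MLYKSGQLEG
pos 31: UAG -> STOP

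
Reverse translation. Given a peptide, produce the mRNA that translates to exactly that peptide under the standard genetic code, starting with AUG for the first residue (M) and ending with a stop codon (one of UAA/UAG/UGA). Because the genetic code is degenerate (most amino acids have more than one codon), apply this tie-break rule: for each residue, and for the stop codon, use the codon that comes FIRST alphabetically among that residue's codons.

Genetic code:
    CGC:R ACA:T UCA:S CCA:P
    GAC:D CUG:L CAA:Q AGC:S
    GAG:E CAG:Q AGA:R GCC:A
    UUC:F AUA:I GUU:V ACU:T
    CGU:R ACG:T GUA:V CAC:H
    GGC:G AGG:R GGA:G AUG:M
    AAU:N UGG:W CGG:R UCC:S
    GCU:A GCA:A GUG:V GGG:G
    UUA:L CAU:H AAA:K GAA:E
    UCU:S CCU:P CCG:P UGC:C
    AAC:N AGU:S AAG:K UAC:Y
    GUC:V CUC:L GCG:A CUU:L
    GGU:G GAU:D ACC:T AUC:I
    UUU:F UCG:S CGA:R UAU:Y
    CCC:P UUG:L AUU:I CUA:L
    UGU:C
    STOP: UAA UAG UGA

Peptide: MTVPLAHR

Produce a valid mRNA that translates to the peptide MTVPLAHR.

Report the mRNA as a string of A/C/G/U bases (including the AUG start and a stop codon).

residue 1: M -> AUG (start codon)
residue 2: T codons sorted = ACA,ACC,ACG,ACU -> pick first = ACA
residue 3: V codons sorted = GUA,GUC,GUG,GUU -> pick first = GUA
residue 4: P codons sorted = CCA,CCC,CCG,CCU -> pick first = CCA
residue 5: L codons sorted = CUA,CUC,CUG,CUU,UUA,UUG -> pick first = CUA
residue 6: A codons sorted = GCA,GCC,GCG,GCU -> pick first = GCA
residue 7: H codons sorted = CAC,CAU -> pick first = CAC
residue 8: R codons sorted = AGA,AGG,CGA,CGC,CGG,CGU -> pick first = AGA
terminator: stop codons sorted = UAA,UAG,UGA -> pick first = UAA

Answer: mRNA: AUGACAGUACCACUAGCACACAGAUAA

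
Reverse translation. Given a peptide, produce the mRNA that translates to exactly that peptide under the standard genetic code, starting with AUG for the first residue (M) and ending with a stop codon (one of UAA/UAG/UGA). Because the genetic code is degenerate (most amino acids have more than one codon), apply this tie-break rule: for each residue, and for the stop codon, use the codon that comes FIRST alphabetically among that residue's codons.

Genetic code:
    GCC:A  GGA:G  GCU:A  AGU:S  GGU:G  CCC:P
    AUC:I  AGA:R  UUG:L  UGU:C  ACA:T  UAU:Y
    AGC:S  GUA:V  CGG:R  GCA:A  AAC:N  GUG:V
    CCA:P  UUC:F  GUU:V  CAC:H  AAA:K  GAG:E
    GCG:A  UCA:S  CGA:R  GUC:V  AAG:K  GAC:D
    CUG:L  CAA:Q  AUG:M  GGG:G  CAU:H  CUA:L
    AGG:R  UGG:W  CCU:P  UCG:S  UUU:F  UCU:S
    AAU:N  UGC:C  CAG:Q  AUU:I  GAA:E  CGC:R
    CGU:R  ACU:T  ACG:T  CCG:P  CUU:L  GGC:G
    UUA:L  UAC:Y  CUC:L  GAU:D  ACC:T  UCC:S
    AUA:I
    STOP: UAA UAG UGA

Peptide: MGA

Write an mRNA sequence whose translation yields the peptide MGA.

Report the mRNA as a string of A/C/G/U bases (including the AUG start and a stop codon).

Answer: mRNA: AUGGGAGCAUAA

Derivation:
residue 1: M -> AUG (start codon)
residue 2: G codons sorted = GGA,GGC,GGG,GGU -> pick first = GGA
residue 3: A codons sorted = GCA,GCC,GCG,GCU -> pick first = GCA
terminator: stop codons sorted = UAA,UAG,UGA -> pick first = UAA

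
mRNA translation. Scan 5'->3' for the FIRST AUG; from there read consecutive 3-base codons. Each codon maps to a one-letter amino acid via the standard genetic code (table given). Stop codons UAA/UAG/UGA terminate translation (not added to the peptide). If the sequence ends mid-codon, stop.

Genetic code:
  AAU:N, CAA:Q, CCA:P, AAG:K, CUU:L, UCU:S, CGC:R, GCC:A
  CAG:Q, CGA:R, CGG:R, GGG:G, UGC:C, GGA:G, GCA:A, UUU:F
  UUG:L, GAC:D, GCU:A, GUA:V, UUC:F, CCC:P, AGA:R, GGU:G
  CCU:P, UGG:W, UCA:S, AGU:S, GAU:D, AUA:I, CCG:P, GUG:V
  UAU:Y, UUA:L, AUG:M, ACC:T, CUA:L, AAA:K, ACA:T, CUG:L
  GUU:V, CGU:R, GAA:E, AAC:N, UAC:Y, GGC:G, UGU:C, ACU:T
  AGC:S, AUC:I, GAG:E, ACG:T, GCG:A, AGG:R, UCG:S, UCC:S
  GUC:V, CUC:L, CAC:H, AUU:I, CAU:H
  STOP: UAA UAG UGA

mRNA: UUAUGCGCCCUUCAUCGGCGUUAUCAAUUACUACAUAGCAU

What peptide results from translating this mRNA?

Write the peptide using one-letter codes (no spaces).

Answer: MRPSSALSITT

Derivation:
start AUG at pos 2
pos 2: AUG -> M; peptide=M
pos 5: CGC -> R; peptide=MR
pos 8: CCU -> P; peptide=MRP
pos 11: UCA -> S; peptide=MRPS
pos 14: UCG -> S; peptide=MRPSS
pos 17: GCG -> A; peptide=MRPSSA
pos 20: UUA -> L; peptide=MRPSSAL
pos 23: UCA -> S; peptide=MRPSSALS
pos 26: AUU -> I; peptide=MRPSSALSI
pos 29: ACU -> T; peptide=MRPSSALSIT
pos 32: ACA -> T; peptide=MRPSSALSITT
pos 35: UAG -> STOP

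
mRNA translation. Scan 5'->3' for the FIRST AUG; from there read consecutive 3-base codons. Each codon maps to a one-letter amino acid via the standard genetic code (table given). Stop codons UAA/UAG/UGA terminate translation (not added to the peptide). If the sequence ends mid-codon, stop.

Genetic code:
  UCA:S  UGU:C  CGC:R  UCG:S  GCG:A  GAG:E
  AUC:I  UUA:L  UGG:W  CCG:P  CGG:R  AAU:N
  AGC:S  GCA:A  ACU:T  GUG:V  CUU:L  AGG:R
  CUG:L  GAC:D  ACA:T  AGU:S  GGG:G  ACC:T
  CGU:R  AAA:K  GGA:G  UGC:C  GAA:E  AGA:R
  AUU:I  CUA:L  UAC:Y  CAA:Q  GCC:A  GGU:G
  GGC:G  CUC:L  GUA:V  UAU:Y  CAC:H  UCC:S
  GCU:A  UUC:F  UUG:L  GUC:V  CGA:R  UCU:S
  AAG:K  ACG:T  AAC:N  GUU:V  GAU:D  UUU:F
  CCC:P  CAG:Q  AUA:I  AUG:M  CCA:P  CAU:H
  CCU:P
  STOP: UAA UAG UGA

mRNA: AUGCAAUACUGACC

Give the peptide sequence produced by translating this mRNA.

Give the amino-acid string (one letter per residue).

start AUG at pos 0
pos 0: AUG -> M; peptide=M
pos 3: CAA -> Q; peptide=MQ
pos 6: UAC -> Y; peptide=MQY
pos 9: UGA -> STOP

Answer: MQY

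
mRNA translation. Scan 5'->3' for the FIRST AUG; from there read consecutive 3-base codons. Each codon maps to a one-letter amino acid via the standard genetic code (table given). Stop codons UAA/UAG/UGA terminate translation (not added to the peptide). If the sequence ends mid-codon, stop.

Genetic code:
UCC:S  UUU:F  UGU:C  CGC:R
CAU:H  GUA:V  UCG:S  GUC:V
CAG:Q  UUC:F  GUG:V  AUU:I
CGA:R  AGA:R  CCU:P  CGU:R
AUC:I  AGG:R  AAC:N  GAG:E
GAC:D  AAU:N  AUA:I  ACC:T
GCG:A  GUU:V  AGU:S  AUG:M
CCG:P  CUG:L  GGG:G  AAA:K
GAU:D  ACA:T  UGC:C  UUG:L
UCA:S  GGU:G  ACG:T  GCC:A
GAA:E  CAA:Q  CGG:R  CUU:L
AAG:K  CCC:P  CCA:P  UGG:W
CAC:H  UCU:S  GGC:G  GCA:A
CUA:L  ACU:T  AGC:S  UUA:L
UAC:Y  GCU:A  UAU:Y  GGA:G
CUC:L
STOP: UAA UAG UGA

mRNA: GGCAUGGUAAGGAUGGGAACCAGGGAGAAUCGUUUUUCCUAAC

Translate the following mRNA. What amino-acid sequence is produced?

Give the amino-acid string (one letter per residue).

start AUG at pos 3
pos 3: AUG -> M; peptide=M
pos 6: GUA -> V; peptide=MV
pos 9: AGG -> R; peptide=MVR
pos 12: AUG -> M; peptide=MVRM
pos 15: GGA -> G; peptide=MVRMG
pos 18: ACC -> T; peptide=MVRMGT
pos 21: AGG -> R; peptide=MVRMGTR
pos 24: GAG -> E; peptide=MVRMGTRE
pos 27: AAU -> N; peptide=MVRMGTREN
pos 30: CGU -> R; peptide=MVRMGTRENR
pos 33: UUU -> F; peptide=MVRMGTRENRF
pos 36: UCC -> S; peptide=MVRMGTRENRFS
pos 39: UAA -> STOP

Answer: MVRMGTRENRFS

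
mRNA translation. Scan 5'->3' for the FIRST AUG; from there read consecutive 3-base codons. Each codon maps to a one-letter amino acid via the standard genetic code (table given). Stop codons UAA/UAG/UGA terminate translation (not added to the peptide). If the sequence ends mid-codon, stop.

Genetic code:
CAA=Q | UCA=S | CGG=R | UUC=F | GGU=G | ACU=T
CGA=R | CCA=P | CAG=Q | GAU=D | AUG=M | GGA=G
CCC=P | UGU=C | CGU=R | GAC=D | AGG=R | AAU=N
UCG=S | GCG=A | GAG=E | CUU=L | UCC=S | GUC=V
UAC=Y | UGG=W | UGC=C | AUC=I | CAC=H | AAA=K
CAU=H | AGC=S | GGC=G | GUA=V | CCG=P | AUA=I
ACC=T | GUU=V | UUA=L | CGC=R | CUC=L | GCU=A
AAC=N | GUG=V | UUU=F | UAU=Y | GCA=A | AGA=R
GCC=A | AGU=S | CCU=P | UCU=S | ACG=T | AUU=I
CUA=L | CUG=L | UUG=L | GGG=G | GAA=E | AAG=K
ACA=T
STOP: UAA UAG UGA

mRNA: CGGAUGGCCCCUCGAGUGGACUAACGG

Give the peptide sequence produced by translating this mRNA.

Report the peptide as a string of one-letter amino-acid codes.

Answer: MAPRVD

Derivation:
start AUG at pos 3
pos 3: AUG -> M; peptide=M
pos 6: GCC -> A; peptide=MA
pos 9: CCU -> P; peptide=MAP
pos 12: CGA -> R; peptide=MAPR
pos 15: GUG -> V; peptide=MAPRV
pos 18: GAC -> D; peptide=MAPRVD
pos 21: UAA -> STOP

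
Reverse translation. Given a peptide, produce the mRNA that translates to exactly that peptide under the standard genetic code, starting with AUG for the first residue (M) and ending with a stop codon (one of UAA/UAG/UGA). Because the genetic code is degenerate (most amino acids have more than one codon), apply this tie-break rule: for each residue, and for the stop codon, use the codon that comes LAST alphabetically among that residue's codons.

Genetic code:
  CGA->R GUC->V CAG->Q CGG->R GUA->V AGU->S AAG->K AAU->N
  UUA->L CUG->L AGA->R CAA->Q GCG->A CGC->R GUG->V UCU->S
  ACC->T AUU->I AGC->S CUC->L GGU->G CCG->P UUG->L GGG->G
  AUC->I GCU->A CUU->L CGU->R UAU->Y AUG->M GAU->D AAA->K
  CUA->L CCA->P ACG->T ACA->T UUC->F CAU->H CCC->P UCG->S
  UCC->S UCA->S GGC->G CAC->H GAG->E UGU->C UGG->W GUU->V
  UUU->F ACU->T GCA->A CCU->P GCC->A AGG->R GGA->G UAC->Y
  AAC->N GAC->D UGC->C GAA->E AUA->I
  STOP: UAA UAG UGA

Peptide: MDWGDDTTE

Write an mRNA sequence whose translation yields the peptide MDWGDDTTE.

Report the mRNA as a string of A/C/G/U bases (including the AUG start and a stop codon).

residue 1: M -> AUG (start codon)
residue 2: D codons sorted = GAC,GAU -> pick last = GAU
residue 3: W -> UGG (only codon)
residue 4: G codons sorted = GGA,GGC,GGG,GGU -> pick last = GGU
residue 5: D codons sorted = GAC,GAU -> pick last = GAU
residue 6: D codons sorted = GAC,GAU -> pick last = GAU
residue 7: T codons sorted = ACA,ACC,ACG,ACU -> pick last = ACU
residue 8: T codons sorted = ACA,ACC,ACG,ACU -> pick last = ACU
residue 9: E codons sorted = GAA,GAG -> pick last = GAG
terminator: stop codons sorted = UAA,UAG,UGA -> pick last = UGA

Answer: mRNA: AUGGAUUGGGGUGAUGAUACUACUGAGUGA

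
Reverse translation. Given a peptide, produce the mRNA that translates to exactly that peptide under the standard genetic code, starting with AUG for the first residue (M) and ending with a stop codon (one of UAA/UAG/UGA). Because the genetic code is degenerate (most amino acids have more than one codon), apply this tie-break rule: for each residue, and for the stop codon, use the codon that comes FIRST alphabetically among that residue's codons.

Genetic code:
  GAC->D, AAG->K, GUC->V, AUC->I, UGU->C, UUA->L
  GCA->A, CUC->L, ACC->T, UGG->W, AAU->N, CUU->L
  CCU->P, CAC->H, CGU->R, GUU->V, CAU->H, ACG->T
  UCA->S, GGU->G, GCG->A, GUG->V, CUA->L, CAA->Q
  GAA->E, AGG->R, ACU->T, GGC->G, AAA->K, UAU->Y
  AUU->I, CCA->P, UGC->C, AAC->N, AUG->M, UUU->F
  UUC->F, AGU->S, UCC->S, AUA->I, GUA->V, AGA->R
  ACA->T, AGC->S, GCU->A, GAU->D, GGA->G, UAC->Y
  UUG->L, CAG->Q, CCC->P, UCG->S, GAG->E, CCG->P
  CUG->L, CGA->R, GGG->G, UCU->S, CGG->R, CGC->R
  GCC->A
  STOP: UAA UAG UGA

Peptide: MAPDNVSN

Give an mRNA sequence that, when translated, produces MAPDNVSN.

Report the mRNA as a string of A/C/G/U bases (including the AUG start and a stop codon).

residue 1: M -> AUG (start codon)
residue 2: A codons sorted = GCA,GCC,GCG,GCU -> pick first = GCA
residue 3: P codons sorted = CCA,CCC,CCG,CCU -> pick first = CCA
residue 4: D codons sorted = GAC,GAU -> pick first = GAC
residue 5: N codons sorted = AAC,AAU -> pick first = AAC
residue 6: V codons sorted = GUA,GUC,GUG,GUU -> pick first = GUA
residue 7: S codons sorted = AGC,AGU,UCA,UCC,UCG,UCU -> pick first = AGC
residue 8: N codons sorted = AAC,AAU -> pick first = AAC
terminator: stop codons sorted = UAA,UAG,UGA -> pick first = UAA

Answer: mRNA: AUGGCACCAGACAACGUAAGCAACUAA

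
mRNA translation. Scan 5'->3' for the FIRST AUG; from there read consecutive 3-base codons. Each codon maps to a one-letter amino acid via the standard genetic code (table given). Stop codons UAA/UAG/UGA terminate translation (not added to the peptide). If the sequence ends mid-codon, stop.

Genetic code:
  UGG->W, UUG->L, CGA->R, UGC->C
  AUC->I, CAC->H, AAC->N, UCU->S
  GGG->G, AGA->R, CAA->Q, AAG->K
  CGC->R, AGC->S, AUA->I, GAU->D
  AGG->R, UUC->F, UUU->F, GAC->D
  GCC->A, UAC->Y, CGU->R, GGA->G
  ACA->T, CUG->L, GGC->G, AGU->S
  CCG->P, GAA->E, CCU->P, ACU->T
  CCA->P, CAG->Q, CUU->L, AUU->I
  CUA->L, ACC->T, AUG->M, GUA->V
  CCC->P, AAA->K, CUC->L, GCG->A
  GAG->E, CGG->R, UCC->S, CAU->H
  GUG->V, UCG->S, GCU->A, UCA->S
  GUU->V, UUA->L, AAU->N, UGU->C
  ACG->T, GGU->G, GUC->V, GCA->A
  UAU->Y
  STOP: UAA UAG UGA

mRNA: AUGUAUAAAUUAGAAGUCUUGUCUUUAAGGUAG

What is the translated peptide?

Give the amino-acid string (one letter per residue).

start AUG at pos 0
pos 0: AUG -> M; peptide=M
pos 3: UAU -> Y; peptide=MY
pos 6: AAA -> K; peptide=MYK
pos 9: UUA -> L; peptide=MYKL
pos 12: GAA -> E; peptide=MYKLE
pos 15: GUC -> V; peptide=MYKLEV
pos 18: UUG -> L; peptide=MYKLEVL
pos 21: UCU -> S; peptide=MYKLEVLS
pos 24: UUA -> L; peptide=MYKLEVLSL
pos 27: AGG -> R; peptide=MYKLEVLSLR
pos 30: UAG -> STOP

Answer: MYKLEVLSLR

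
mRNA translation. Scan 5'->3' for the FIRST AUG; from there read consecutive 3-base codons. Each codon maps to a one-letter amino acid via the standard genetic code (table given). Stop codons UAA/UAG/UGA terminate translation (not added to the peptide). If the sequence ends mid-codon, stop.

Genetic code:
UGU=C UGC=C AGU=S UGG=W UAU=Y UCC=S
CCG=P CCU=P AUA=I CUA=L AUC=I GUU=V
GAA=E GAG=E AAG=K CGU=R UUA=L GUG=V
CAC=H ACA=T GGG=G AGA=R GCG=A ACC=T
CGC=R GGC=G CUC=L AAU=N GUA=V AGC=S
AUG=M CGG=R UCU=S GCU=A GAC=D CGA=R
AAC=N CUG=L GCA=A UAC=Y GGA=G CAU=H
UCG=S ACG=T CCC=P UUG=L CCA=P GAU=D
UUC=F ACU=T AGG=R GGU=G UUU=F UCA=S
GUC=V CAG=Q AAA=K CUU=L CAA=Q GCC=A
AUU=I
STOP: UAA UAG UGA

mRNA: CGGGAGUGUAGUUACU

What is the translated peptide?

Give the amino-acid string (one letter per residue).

no AUG start codon found

Answer: (empty: no AUG start codon)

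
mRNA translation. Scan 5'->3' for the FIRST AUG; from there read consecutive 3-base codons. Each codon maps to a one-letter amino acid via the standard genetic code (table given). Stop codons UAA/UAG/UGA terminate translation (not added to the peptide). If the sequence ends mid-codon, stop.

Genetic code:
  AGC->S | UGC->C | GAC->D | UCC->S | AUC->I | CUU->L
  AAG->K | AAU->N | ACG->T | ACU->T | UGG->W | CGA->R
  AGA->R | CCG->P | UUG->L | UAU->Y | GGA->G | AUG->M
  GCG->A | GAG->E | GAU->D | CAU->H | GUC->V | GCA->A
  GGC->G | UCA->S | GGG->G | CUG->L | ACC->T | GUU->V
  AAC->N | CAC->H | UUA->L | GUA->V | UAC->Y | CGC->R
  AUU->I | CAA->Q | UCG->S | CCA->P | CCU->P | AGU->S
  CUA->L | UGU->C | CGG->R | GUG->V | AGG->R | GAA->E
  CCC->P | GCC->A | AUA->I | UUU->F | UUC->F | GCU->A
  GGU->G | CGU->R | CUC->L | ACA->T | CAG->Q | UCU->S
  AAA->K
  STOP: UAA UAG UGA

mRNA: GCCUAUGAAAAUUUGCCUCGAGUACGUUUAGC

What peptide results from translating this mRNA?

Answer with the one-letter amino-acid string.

Answer: MKICLEYV

Derivation:
start AUG at pos 4
pos 4: AUG -> M; peptide=M
pos 7: AAA -> K; peptide=MK
pos 10: AUU -> I; peptide=MKI
pos 13: UGC -> C; peptide=MKIC
pos 16: CUC -> L; peptide=MKICL
pos 19: GAG -> E; peptide=MKICLE
pos 22: UAC -> Y; peptide=MKICLEY
pos 25: GUU -> V; peptide=MKICLEYV
pos 28: UAG -> STOP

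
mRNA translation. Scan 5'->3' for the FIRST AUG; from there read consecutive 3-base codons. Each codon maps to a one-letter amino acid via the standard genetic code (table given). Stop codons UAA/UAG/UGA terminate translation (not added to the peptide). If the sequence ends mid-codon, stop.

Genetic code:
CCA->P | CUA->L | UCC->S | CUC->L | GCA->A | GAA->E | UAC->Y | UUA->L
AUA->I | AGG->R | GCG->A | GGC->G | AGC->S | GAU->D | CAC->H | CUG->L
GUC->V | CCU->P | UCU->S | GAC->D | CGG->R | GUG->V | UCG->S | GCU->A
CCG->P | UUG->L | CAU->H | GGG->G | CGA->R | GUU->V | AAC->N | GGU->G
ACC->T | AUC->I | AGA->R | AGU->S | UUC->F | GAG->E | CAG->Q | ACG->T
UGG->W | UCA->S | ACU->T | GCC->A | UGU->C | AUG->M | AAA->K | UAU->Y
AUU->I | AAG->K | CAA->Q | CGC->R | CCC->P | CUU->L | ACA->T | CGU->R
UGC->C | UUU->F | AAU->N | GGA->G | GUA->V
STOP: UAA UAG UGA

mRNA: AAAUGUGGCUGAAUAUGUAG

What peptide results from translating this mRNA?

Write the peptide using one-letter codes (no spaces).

start AUG at pos 2
pos 2: AUG -> M; peptide=M
pos 5: UGG -> W; peptide=MW
pos 8: CUG -> L; peptide=MWL
pos 11: AAU -> N; peptide=MWLN
pos 14: AUG -> M; peptide=MWLNM
pos 17: UAG -> STOP

Answer: MWLNM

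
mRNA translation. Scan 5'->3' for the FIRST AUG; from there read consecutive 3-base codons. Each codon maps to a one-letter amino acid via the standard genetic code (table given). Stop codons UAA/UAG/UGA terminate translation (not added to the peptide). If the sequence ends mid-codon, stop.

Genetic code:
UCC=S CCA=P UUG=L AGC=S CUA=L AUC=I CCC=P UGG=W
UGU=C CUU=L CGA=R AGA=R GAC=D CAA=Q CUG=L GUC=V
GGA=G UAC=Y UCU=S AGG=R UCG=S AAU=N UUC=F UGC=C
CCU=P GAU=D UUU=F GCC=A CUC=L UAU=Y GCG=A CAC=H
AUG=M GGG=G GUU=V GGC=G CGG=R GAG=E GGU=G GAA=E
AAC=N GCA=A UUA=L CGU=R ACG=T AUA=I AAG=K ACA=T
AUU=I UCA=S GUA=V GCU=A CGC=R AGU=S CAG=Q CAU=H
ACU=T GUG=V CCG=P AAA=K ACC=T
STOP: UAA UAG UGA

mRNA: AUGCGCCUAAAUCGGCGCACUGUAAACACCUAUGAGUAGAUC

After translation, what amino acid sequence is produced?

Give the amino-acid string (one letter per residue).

Answer: MRLNRRTVNTYE

Derivation:
start AUG at pos 0
pos 0: AUG -> M; peptide=M
pos 3: CGC -> R; peptide=MR
pos 6: CUA -> L; peptide=MRL
pos 9: AAU -> N; peptide=MRLN
pos 12: CGG -> R; peptide=MRLNR
pos 15: CGC -> R; peptide=MRLNRR
pos 18: ACU -> T; peptide=MRLNRRT
pos 21: GUA -> V; peptide=MRLNRRTV
pos 24: AAC -> N; peptide=MRLNRRTVN
pos 27: ACC -> T; peptide=MRLNRRTVNT
pos 30: UAU -> Y; peptide=MRLNRRTVNTY
pos 33: GAG -> E; peptide=MRLNRRTVNTYE
pos 36: UAG -> STOP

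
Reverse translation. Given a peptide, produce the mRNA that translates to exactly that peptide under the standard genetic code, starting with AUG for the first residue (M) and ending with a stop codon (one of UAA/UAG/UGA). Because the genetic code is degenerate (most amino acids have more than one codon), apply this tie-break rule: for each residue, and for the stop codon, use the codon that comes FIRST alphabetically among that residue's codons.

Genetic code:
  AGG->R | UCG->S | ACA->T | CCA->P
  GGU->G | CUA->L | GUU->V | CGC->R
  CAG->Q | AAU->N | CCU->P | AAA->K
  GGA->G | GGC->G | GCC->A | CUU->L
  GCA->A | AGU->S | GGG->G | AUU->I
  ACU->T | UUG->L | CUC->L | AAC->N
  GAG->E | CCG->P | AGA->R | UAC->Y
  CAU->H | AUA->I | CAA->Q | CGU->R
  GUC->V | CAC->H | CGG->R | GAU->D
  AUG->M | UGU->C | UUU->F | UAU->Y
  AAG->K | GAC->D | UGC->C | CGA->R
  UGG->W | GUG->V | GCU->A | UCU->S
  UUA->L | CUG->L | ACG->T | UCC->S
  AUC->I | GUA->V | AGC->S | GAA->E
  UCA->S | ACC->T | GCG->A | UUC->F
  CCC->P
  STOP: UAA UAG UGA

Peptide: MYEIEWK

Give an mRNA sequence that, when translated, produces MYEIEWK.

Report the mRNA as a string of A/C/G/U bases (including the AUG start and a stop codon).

residue 1: M -> AUG (start codon)
residue 2: Y codons sorted = UAC,UAU -> pick first = UAC
residue 3: E codons sorted = GAA,GAG -> pick first = GAA
residue 4: I codons sorted = AUA,AUC,AUU -> pick first = AUA
residue 5: E codons sorted = GAA,GAG -> pick first = GAA
residue 6: W -> UGG (only codon)
residue 7: K codons sorted = AAA,AAG -> pick first = AAA
terminator: stop codons sorted = UAA,UAG,UGA -> pick first = UAA

Answer: mRNA: AUGUACGAAAUAGAAUGGAAAUAA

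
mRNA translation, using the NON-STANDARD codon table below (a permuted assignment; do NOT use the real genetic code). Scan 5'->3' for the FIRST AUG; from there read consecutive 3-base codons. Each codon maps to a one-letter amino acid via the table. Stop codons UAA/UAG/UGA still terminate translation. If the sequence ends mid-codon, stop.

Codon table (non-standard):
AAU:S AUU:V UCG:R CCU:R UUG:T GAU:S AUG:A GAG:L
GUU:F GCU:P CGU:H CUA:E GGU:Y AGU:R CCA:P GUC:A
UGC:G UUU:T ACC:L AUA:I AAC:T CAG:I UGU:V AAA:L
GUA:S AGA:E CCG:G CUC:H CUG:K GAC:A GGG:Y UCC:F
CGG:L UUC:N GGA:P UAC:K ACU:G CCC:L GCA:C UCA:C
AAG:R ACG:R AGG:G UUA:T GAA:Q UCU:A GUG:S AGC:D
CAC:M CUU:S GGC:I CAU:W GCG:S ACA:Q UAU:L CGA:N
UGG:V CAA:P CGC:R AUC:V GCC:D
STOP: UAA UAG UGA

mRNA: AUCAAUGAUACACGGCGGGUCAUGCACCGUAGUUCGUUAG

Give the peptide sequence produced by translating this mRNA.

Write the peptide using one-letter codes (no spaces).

Answer: AIMIYCGLSFH

Derivation:
start AUG at pos 4
pos 4: AUG -> A; peptide=A
pos 7: AUA -> I; peptide=AI
pos 10: CAC -> M; peptide=AIM
pos 13: GGC -> I; peptide=AIMI
pos 16: GGG -> Y; peptide=AIMIY
pos 19: UCA -> C; peptide=AIMIYC
pos 22: UGC -> G; peptide=AIMIYCG
pos 25: ACC -> L; peptide=AIMIYCGL
pos 28: GUA -> S; peptide=AIMIYCGLS
pos 31: GUU -> F; peptide=AIMIYCGLSF
pos 34: CGU -> H; peptide=AIMIYCGLSFH
pos 37: UAG -> STOP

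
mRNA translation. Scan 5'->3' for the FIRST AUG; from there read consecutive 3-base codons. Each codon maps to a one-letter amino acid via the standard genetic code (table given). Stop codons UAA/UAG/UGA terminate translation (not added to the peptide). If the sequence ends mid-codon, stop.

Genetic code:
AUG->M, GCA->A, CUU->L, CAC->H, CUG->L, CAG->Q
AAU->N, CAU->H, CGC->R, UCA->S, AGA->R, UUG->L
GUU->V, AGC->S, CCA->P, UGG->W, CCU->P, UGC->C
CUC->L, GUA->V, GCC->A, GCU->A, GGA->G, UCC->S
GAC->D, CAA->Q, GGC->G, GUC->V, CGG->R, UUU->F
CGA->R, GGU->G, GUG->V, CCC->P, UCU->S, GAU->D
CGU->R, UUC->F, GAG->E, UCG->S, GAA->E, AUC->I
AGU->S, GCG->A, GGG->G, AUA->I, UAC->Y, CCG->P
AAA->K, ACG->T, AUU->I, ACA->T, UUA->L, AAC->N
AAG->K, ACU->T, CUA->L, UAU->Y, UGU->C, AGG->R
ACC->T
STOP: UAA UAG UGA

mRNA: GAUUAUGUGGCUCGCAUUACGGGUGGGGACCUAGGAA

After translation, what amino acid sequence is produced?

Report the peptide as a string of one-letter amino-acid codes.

start AUG at pos 4
pos 4: AUG -> M; peptide=M
pos 7: UGG -> W; peptide=MW
pos 10: CUC -> L; peptide=MWL
pos 13: GCA -> A; peptide=MWLA
pos 16: UUA -> L; peptide=MWLAL
pos 19: CGG -> R; peptide=MWLALR
pos 22: GUG -> V; peptide=MWLALRV
pos 25: GGG -> G; peptide=MWLALRVG
pos 28: ACC -> T; peptide=MWLALRVGT
pos 31: UAG -> STOP

Answer: MWLALRVGT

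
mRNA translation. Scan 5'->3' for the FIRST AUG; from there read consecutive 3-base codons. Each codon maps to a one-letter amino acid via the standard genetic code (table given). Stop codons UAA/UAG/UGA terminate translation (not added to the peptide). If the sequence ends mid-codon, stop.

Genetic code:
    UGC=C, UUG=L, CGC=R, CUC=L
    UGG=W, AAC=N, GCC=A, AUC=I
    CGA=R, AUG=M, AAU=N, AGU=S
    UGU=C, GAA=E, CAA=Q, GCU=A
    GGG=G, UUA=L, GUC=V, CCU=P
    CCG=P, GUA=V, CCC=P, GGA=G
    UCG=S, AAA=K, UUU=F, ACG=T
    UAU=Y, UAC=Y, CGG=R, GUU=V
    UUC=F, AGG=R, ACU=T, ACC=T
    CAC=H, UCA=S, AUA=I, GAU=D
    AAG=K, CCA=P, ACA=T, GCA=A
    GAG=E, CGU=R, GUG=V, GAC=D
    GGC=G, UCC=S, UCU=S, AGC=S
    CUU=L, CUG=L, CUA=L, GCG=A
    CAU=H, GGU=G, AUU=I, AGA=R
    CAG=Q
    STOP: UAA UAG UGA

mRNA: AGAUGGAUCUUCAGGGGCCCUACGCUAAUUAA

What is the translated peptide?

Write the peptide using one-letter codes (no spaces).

Answer: MDLQGPYAN

Derivation:
start AUG at pos 2
pos 2: AUG -> M; peptide=M
pos 5: GAU -> D; peptide=MD
pos 8: CUU -> L; peptide=MDL
pos 11: CAG -> Q; peptide=MDLQ
pos 14: GGG -> G; peptide=MDLQG
pos 17: CCC -> P; peptide=MDLQGP
pos 20: UAC -> Y; peptide=MDLQGPY
pos 23: GCU -> A; peptide=MDLQGPYA
pos 26: AAU -> N; peptide=MDLQGPYAN
pos 29: UAA -> STOP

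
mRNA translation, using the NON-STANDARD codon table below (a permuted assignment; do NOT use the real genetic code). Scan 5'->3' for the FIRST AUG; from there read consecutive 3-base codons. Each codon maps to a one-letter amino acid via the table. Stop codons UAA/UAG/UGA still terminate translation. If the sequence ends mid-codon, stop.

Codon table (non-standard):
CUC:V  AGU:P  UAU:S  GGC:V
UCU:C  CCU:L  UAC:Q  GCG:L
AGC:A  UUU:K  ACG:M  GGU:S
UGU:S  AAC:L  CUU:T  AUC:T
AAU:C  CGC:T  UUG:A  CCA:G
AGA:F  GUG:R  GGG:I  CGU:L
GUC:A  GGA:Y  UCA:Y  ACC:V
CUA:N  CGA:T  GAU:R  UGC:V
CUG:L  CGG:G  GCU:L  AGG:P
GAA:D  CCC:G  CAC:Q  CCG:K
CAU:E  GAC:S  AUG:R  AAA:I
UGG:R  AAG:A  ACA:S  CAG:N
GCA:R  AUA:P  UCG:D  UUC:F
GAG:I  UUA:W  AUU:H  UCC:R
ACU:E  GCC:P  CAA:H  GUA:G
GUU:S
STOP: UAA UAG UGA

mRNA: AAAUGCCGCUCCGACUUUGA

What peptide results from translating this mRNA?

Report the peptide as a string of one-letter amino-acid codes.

start AUG at pos 2
pos 2: AUG -> R; peptide=R
pos 5: CCG -> K; peptide=RK
pos 8: CUC -> V; peptide=RKV
pos 11: CGA -> T; peptide=RKVT
pos 14: CUU -> T; peptide=RKVTT
pos 17: UGA -> STOP

Answer: RKVTT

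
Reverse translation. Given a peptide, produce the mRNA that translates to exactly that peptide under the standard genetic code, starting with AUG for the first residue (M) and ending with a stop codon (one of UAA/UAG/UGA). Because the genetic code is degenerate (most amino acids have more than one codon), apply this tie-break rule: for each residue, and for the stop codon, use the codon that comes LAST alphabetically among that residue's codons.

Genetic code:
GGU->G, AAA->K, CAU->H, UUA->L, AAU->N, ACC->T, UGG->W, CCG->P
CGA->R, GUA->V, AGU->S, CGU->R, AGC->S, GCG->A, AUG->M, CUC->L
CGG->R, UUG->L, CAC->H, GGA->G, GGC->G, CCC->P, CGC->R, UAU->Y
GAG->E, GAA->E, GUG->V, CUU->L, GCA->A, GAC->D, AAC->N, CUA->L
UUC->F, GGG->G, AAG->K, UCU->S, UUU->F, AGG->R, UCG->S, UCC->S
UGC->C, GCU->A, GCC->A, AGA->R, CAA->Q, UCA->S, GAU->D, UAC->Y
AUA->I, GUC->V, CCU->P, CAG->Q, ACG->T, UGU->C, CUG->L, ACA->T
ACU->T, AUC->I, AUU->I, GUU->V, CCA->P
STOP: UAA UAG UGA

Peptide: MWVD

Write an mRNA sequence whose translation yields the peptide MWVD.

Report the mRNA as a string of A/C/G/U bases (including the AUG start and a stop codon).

residue 1: M -> AUG (start codon)
residue 2: W -> UGG (only codon)
residue 3: V codons sorted = GUA,GUC,GUG,GUU -> pick last = GUU
residue 4: D codons sorted = GAC,GAU -> pick last = GAU
terminator: stop codons sorted = UAA,UAG,UGA -> pick last = UGA

Answer: mRNA: AUGUGGGUUGAUUGA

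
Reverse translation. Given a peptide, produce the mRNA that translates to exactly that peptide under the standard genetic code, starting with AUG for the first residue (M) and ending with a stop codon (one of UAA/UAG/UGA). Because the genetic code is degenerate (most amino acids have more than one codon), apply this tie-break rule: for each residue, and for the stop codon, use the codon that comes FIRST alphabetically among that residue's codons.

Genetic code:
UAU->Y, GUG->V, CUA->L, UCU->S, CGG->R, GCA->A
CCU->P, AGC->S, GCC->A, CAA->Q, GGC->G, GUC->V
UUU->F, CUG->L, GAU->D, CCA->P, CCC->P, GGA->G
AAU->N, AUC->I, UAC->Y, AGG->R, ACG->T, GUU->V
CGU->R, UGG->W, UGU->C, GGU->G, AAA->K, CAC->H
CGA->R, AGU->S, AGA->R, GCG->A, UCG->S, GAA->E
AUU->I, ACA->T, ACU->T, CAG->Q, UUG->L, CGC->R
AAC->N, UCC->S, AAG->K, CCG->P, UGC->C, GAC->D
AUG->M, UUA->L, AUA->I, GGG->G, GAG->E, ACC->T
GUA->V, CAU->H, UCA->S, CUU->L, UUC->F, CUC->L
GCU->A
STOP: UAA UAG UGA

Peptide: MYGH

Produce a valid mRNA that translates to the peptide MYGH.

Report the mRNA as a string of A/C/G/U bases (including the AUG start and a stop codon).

Answer: mRNA: AUGUACGGACACUAA

Derivation:
residue 1: M -> AUG (start codon)
residue 2: Y codons sorted = UAC,UAU -> pick first = UAC
residue 3: G codons sorted = GGA,GGC,GGG,GGU -> pick first = GGA
residue 4: H codons sorted = CAC,CAU -> pick first = CAC
terminator: stop codons sorted = UAA,UAG,UGA -> pick first = UAA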